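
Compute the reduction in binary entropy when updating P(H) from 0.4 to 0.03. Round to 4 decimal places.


H_before = -p*log2(p) - (1-p)*log2(1-p) for p=0.4: 0.971
H_after for p=0.03: 0.1944
Reduction = 0.971 - 0.1944 = 0.7766

0.7766


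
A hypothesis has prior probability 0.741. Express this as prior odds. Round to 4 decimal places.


Odds = P(H) / P(not H) = 0.741 / 0.259
= 2.861

2.861


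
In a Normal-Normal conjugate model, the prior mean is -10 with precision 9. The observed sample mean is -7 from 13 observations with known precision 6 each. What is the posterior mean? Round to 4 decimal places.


Posterior precision = tau0 + n*tau = 9 + 13*6 = 87
Posterior mean = (tau0*mu0 + n*tau*xbar) / posterior_precision
= (9*-10 + 13*6*-7) / 87
= -636 / 87 = -7.3103

-7.3103


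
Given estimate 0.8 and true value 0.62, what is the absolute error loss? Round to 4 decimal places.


Absolute error = |estimate - true|
= |0.18| = 0.18

0.18


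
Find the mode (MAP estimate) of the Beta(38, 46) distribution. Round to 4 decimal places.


For Beta(a,b) with a,b > 1:
Mode = (a-1)/(a+b-2) = (38-1)/(84-2)
= 37/82 = 0.4512

0.4512


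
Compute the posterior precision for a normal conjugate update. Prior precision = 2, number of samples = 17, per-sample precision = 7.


tau_post = tau_0 + n * tau
= 2 + 17 * 7 = 121

121


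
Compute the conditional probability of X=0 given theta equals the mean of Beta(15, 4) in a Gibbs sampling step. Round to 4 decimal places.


Mean of Beta(15, 4) = 0.7895
P(X=0 | theta=0.7895) = 0.2105

0.2105


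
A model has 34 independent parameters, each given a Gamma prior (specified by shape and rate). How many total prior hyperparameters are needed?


Each Gamma prior needs 2 hyperparameters (shape and rate).
Total = 2 * 34 = 68

68


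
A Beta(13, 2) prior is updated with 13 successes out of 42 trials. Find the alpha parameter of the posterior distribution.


In the Beta-Binomial conjugate update:
alpha_post = alpha_prior + successes
= 13 + 13
= 26

26


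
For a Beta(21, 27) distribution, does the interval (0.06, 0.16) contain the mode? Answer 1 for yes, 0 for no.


Mode of Beta(a,b) = (a-1)/(a+b-2)
= (21-1)/(21+27-2) = 0.4348
Check: 0.06 <= 0.4348 <= 0.16?
Result: 0

0


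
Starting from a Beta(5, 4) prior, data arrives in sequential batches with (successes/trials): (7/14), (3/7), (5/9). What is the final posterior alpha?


In sequential Bayesian updating, we sum all successes.
Total successes = 15
Final alpha = 5 + 15 = 20

20


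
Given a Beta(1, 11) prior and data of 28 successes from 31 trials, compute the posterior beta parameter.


Number of failures = 31 - 28 = 3
Posterior beta = 11 + 3 = 14

14


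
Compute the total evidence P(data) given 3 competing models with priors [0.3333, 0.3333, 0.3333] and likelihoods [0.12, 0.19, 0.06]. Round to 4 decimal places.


Marginal likelihood = sum P(model_i) * P(data|model_i)
Model 1: 0.3333 * 0.12 = 0.04
Model 2: 0.3333 * 0.19 = 0.0633
Model 3: 0.3333 * 0.06 = 0.02
Total = 0.1233

0.1233


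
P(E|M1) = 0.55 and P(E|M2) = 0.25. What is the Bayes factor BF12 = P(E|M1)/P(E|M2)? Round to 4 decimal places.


Bayes factor BF12 = P(E|M1) / P(E|M2)
= 0.55 / 0.25
= 2.2

2.2


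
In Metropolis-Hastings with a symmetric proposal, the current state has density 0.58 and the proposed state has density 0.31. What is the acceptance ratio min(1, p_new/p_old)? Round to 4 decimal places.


Ratio = p_new / p_old = 0.31 / 0.58 = 0.5345
Acceptance = min(1, 0.5345) = 0.5345

0.5345


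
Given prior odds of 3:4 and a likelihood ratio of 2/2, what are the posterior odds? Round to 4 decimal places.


Posterior odds = prior odds * LR
Prior odds = 3/4 = 0.75
LR = 2/2 = 1.0
Posterior odds = 0.75 * 1.0 = 0.75

0.75


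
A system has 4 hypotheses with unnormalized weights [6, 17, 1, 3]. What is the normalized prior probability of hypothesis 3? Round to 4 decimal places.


The normalized prior is the weight divided by the total.
Total weight = 27
P(H3) = 1 / 27 = 0.037

0.037


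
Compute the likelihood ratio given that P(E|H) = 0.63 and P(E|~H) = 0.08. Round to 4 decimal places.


LR = P(E|H) / P(E|~H)
= 0.63 / 0.08 = 7.875

7.875


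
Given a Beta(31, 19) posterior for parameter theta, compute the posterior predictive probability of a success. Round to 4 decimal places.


For a Beta-Bernoulli model, the predictive probability is the mean:
P(success) = 31/(31+19) = 31/50 = 0.62

0.62


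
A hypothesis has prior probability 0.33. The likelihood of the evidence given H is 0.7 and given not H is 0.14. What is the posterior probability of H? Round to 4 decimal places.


Using Bayes' theorem:
P(E) = 0.33 * 0.7 + 0.67 * 0.14
P(E) = 0.3248
P(H|E) = (0.33 * 0.7) / 0.3248 = 0.7112

0.7112


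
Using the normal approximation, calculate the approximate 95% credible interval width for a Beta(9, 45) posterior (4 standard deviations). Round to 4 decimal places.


Var(Beta) = 9*45/(54^2 * 55) = 0.0025
SD = 0.0503
Width ~ 4*SD = 0.201

0.201


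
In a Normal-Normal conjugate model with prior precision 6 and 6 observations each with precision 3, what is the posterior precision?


Posterior precision = prior precision + n * observation precision
= 6 + 6 * 3
= 6 + 18 = 24

24


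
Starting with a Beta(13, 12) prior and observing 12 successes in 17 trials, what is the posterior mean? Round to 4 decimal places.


Posterior parameters: alpha = 13 + 12 = 25
beta = 12 + 5 = 17
Posterior mean = alpha / (alpha + beta) = 25 / 42
= 0.5952

0.5952


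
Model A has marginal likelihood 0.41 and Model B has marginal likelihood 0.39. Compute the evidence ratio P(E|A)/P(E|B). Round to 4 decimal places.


Evidence ratio = P(E|A) / P(E|B)
= 0.41 / 0.39
= 1.0513

1.0513


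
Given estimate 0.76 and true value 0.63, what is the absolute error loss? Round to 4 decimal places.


Absolute error = |estimate - true|
= |0.13| = 0.13

0.13


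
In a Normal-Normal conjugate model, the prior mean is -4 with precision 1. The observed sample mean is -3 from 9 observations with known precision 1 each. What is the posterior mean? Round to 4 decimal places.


Posterior precision = tau0 + n*tau = 1 + 9*1 = 10
Posterior mean = (tau0*mu0 + n*tau*xbar) / posterior_precision
= (1*-4 + 9*1*-3) / 10
= -31 / 10 = -3.1

-3.1


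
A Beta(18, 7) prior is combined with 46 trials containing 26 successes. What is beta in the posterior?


In conjugate updating:
beta_posterior = beta_prior + (n - k)
= 7 + (46 - 26)
= 7 + 20 = 27

27


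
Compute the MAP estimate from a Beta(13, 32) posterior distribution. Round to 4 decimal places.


MAP = mode of Beta distribution
= (alpha - 1)/(alpha + beta - 2)
= (13-1)/(13+32-2)
= 12/43 = 0.2791

0.2791


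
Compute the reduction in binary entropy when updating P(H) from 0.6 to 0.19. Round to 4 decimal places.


H_before = -p*log2(p) - (1-p)*log2(1-p) for p=0.6: 0.971
H_after for p=0.19: 0.7015
Reduction = 0.971 - 0.7015 = 0.2695

0.2695


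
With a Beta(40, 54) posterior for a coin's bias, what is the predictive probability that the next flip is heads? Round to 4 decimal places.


The predictive probability equals the posterior mean.
P(next = heads) = alpha / (alpha + beta)
= 40 / 94 = 0.4255

0.4255


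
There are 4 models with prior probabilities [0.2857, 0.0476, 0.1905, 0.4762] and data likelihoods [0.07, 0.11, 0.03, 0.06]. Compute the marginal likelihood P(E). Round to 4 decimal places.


P(E) = sum over models of P(M_i) * P(E|M_i)
= 0.2857*0.07 + 0.0476*0.11 + 0.1905*0.03 + 0.4762*0.06
= 0.0595

0.0595


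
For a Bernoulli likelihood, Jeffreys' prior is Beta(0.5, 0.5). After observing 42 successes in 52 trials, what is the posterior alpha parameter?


Jeffreys' prior for Bernoulli is Beta(0.5, 0.5).
Posterior is Beta(0.5 + k, 0.5 + n - k).
Posterior alpha = 0.5 + k = 0.5 + 42 = 42.5

42.5


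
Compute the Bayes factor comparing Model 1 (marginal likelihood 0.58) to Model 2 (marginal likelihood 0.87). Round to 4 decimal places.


BF12 = marginal likelihood of M1 / marginal likelihood of M2
= 0.58/0.87
= 0.6667

0.6667


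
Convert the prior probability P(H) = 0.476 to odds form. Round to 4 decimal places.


P(not H) = 1 - 0.476 = 0.524
Odds = 0.476 / 0.524 = 0.9084

0.9084


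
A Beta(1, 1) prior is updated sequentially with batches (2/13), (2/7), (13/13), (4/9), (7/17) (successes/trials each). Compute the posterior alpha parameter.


Sequential conjugate updating is equivalent to a single batch update.
Total successes across all batches = 28
alpha_posterior = alpha_prior + total_successes = 1 + 28
= 29

29


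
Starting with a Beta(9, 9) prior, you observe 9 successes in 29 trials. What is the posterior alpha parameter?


For a Beta-Binomial conjugate model:
Posterior alpha = prior alpha + number of successes
= 9 + 9 = 18

18


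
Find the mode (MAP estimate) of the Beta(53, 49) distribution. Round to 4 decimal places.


For Beta(a,b) with a,b > 1:
Mode = (a-1)/(a+b-2) = (53-1)/(102-2)
= 52/100 = 0.52

0.52


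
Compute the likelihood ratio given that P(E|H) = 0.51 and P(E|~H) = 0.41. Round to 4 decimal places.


LR = P(E|H) / P(E|~H)
= 0.51 / 0.41 = 1.2439

1.2439


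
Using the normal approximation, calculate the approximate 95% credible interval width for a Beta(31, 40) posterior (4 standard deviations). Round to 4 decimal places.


Var(Beta) = 31*40/(71^2 * 72) = 0.0034
SD = 0.0585
Width ~ 4*SD = 0.2338

0.2338


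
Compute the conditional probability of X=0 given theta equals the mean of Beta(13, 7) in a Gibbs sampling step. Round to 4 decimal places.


Mean of Beta(13, 7) = 0.65
P(X=0 | theta=0.65) = 0.35

0.35


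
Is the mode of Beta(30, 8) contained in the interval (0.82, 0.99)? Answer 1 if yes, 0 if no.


Mode = (a-1)/(a+b-2) = 29/36 = 0.8056
Interval: (0.82, 0.99)
Contains mode? 0

0


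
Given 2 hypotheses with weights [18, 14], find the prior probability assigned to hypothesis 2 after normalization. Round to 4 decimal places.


To normalize, divide each weight by the sum of all weights.
Sum = 32
Prior(H2) = 14/32 = 0.4375

0.4375


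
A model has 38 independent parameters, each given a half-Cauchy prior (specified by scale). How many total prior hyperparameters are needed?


Each half-Cauchy prior needs 1 hyperparameter (scale).
Total = 1 * 38 = 38

38


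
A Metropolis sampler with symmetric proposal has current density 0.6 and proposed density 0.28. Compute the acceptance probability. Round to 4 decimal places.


For symmetric proposals, acceptance = min(1, pi(x*)/pi(x))
= min(1, 0.28/0.6)
= min(1, 0.4667) = 0.4667

0.4667


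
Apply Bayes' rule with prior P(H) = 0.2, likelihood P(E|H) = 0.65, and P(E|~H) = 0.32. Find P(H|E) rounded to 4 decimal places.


Step 1: Compute marginal P(E) = P(E|H)P(H) + P(E|~H)P(~H)
= 0.65*0.2 + 0.32*0.8 = 0.386
Step 2: P(H|E) = P(E|H)P(H)/P(E) = 0.13/0.386
= 0.3368

0.3368


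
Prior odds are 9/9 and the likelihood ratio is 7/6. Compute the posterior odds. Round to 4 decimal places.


Posterior odds = prior odds * likelihood ratio
= (9/9) * (7/6)
= 63 / 54
= 1.1667

1.1667


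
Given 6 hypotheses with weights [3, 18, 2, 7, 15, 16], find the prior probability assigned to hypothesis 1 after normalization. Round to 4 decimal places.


To normalize, divide each weight by the sum of all weights.
Sum = 61
Prior(H1) = 3/61 = 0.0492

0.0492


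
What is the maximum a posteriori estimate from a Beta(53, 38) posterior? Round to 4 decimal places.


The MAP estimate equals the mode of the distribution.
Mode of Beta(a,b) = (a-1)/(a+b-2)
= 52/89
= 0.5843

0.5843


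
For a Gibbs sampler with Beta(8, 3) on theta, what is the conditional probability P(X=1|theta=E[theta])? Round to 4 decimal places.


E[theta] = 8/(8+3) = 0.7273
P(X=1|theta) = theta = 0.7273

0.7273


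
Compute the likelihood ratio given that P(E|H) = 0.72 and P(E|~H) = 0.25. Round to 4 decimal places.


LR = P(E|H) / P(E|~H)
= 0.72 / 0.25 = 2.88

2.88


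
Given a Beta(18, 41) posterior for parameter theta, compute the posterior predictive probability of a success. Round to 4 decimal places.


For a Beta-Bernoulli model, the predictive probability is the mean:
P(success) = 18/(18+41) = 18/59 = 0.3051

0.3051


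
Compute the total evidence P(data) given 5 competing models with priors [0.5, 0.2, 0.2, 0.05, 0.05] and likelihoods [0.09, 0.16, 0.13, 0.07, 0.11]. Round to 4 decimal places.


Marginal likelihood = sum P(model_i) * P(data|model_i)
Model 1: 0.5 * 0.09 = 0.045
Model 2: 0.2 * 0.16 = 0.032
Model 3: 0.2 * 0.13 = 0.026
Model 4: 0.05 * 0.07 = 0.0035
Model 5: 0.05 * 0.11 = 0.0055
Total = 0.112

0.112


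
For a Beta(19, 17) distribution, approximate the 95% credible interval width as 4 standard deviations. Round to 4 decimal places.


Variance of Beta(a,b) = ab / ((a+b)^2 * (a+b+1))
= 19*17 / ((36)^2 * 37)
= 0.0067
SD = sqrt(0.0067) = 0.0821
Width = 4 * SD = 0.3283

0.3283


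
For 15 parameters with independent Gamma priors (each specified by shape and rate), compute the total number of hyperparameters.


A Gamma prior has 2 hyperparameters per parameter.
Total = 15 * 2 = 30

30


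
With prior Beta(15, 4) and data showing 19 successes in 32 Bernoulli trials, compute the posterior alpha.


Conjugate update: alpha_posterior = alpha_prior + k
= 15 + 19 = 34

34


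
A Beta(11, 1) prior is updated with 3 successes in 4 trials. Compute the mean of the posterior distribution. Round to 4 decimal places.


After update: Beta(14, 2)
Mean = 14 / (14 + 2) = 14 / 16
= 0.875

0.875


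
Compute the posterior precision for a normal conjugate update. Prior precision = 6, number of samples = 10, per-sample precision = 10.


tau_post = tau_0 + n * tau
= 6 + 10 * 10 = 106

106


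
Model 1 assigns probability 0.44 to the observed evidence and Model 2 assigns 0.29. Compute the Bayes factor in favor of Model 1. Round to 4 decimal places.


BF = P(data|M1) / P(data|M2)
= 0.44 / 0.29 = 1.5172

1.5172


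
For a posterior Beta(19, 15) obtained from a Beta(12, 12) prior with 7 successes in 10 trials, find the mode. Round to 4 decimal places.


Mode = (alpha - 1) / (alpha + beta - 2)
= 18 / 32
= 0.5625

0.5625


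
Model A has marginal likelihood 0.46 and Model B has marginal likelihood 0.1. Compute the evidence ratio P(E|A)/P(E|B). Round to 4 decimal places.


Evidence ratio = P(E|A) / P(E|B)
= 0.46 / 0.1
= 4.6

4.6


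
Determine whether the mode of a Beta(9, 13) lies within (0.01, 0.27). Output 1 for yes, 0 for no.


First find the mode: (a-1)/(a+b-2) = 0.4
Is 0.4 in (0.01, 0.27)? 0

0


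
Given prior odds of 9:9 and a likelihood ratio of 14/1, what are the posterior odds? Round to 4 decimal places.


Posterior odds = prior odds * LR
Prior odds = 9/9 = 1.0
LR = 14/1 = 14.0
Posterior odds = 1.0 * 14.0 = 14.0

14.0


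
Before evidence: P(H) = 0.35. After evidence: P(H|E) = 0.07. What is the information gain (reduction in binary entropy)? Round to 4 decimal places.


Prior entropy = 0.9341
Posterior entropy = 0.3659
Information gain = 0.9341 - 0.3659 = 0.5681

0.5681


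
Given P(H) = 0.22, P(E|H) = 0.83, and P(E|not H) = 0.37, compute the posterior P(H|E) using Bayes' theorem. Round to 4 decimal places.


By Bayes' theorem: P(H|E) = P(E|H)*P(H) / P(E)
P(E) = P(E|H)*P(H) + P(E|not H)*P(not H)
P(E) = 0.83*0.22 + 0.37*0.78 = 0.4712
P(H|E) = 0.83*0.22 / 0.4712 = 0.3875

0.3875


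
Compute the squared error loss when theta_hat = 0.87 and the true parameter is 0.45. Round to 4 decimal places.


L = (theta_hat - theta_true)^2
= (0.87 - 0.45)^2
= 0.42^2 = 0.1764

0.1764


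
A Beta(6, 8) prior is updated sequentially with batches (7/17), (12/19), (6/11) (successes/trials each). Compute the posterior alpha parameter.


Sequential conjugate updating is equivalent to a single batch update.
Total successes across all batches = 25
alpha_posterior = alpha_prior + total_successes = 6 + 25
= 31

31


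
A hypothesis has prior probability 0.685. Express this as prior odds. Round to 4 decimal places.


Odds = P(H) / P(not H) = 0.685 / 0.315
= 2.1746

2.1746


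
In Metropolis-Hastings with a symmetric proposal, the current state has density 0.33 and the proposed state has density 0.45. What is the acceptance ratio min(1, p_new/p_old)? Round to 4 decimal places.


Ratio = p_new / p_old = 0.45 / 0.33 = 1.3636
Acceptance = min(1, 1.3636) = 1.0

1.0


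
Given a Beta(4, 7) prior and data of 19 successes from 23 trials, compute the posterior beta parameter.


Number of failures = 23 - 19 = 4
Posterior beta = 7 + 4 = 11

11


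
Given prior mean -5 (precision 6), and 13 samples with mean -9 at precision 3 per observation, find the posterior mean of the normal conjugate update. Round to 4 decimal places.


The posterior mean is a precision-weighted average of prior and data.
Post. prec. = 6 + 39 = 45
Post. mean = (-30 + -351)/45 = -381/45 = -8.4667

-8.4667


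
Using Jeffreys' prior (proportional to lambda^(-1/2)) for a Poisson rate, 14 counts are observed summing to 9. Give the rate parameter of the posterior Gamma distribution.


Conjugate update: Gamma(prior_shape + S, prior_rate + n).
Prior shape = 0.5, prior rate = 0.
Posterior rate = 0 + n = 14

14.0


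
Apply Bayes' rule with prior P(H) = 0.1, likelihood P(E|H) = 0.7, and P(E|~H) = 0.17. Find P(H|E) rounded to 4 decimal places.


Step 1: Compute marginal P(E) = P(E|H)P(H) + P(E|~H)P(~H)
= 0.7*0.1 + 0.17*0.9 = 0.223
Step 2: P(H|E) = P(E|H)P(H)/P(E) = 0.07/0.223
= 0.3139

0.3139


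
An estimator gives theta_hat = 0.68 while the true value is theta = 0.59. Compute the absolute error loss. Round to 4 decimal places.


The absolute error loss is |theta_hat - theta|
= |0.68 - 0.59|
= 0.09

0.09


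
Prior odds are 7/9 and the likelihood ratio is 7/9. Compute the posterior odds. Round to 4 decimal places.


Posterior odds = prior odds * likelihood ratio
= (7/9) * (7/9)
= 49 / 81
= 0.6049

0.6049


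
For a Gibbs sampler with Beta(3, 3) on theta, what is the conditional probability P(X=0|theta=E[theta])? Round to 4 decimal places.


E[theta] = 3/(3+3) = 0.5
P(X=0|theta) = 1 - theta = 0.5

0.5


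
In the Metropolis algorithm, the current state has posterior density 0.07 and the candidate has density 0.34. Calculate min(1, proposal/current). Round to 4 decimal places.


Ratio = 0.34/0.07 = 4.8571
Acceptance probability = min(1, 4.8571)
= 1.0

1.0


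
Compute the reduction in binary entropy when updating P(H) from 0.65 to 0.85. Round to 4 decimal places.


H_before = -p*log2(p) - (1-p)*log2(1-p) for p=0.65: 0.9341
H_after for p=0.85: 0.6098
Reduction = 0.9341 - 0.6098 = 0.3242

0.3242


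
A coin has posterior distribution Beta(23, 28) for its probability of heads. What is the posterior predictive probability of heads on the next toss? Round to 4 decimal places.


Posterior predictive = E[theta] = alpha/(alpha+beta)
= 23/51
= 0.451

0.451


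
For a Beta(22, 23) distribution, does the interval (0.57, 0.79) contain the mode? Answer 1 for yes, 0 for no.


Mode of Beta(a,b) = (a-1)/(a+b-2)
= (22-1)/(22+23-2) = 0.4884
Check: 0.57 <= 0.4884 <= 0.79?
Result: 0

0


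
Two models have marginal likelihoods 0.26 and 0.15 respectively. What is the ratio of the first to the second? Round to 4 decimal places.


Evidence ratio = 0.26 / 0.15
= 1.7333

1.7333


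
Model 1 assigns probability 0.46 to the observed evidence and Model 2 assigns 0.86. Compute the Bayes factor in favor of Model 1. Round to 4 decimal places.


BF = P(data|M1) / P(data|M2)
= 0.46 / 0.86 = 0.5349

0.5349


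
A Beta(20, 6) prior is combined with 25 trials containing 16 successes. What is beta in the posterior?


In conjugate updating:
beta_posterior = beta_prior + (n - k)
= 6 + (25 - 16)
= 6 + 9 = 15

15


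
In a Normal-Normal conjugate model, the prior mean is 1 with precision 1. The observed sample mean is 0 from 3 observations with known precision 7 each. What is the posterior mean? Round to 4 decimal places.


Posterior precision = tau0 + n*tau = 1 + 3*7 = 22
Posterior mean = (tau0*mu0 + n*tau*xbar) / posterior_precision
= (1*1 + 3*7*0) / 22
= 1 / 22 = 0.0455

0.0455


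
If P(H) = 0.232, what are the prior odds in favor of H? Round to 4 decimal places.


Prior odds = P(H) / (1 - P(H))
= 0.232 / 0.768
= 0.3021

0.3021


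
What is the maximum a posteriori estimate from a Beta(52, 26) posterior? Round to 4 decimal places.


The MAP estimate equals the mode of the distribution.
Mode of Beta(a,b) = (a-1)/(a+b-2)
= 51/76
= 0.6711

0.6711


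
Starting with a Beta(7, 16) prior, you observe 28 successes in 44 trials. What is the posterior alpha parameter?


For a Beta-Binomial conjugate model:
Posterior alpha = prior alpha + number of successes
= 7 + 28 = 35

35


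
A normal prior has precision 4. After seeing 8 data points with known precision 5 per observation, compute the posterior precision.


In the conjugate normal model, precisions add:
tau_posterior = tau_prior + n * tau_data
= 4 + 8*5 = 44

44


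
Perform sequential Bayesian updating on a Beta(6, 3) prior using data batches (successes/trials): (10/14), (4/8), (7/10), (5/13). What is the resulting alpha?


Accumulate successes: 26
Posterior alpha = prior alpha + sum of successes
= 6 + 26 = 32

32


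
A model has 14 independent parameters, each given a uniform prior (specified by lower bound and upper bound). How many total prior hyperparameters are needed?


Each uniform prior needs 2 hyperparameters (lower bound and upper bound).
Total = 2 * 14 = 28

28


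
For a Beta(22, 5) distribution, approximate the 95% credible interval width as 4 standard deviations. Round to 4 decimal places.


Variance of Beta(a,b) = ab / ((a+b)^2 * (a+b+1))
= 22*5 / ((27)^2 * 28)
= 0.0054
SD = sqrt(0.0054) = 0.0734
Width = 4 * SD = 0.2936

0.2936


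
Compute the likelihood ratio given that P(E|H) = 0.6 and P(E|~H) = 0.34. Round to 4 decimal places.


LR = P(E|H) / P(E|~H)
= 0.6 / 0.34 = 1.7647

1.7647


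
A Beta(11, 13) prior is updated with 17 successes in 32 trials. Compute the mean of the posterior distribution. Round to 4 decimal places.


After update: Beta(28, 28)
Mean = 28 / (28 + 28) = 28 / 56
= 0.5

0.5


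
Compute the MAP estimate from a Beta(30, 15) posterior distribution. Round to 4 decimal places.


MAP = mode of Beta distribution
= (alpha - 1)/(alpha + beta - 2)
= (30-1)/(30+15-2)
= 29/43 = 0.6744

0.6744


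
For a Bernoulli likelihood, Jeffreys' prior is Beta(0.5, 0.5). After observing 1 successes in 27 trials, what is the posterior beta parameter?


Jeffreys' prior for Bernoulli is Beta(0.5, 0.5).
Posterior is Beta(0.5 + k, 0.5 + n - k).
Posterior beta = 0.5 + (n - k) = 0.5 + 26 = 26.5

26.5


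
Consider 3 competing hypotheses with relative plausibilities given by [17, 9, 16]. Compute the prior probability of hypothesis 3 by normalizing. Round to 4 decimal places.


Sum of weights = 17 + 9 + 16 = 42
Normalized prior for H3 = 16 / 42
= 0.381

0.381


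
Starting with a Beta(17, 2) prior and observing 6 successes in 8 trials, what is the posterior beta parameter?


Posterior beta = prior beta + failures
Failures = 8 - 6 = 2
beta_post = 2 + 2 = 4

4


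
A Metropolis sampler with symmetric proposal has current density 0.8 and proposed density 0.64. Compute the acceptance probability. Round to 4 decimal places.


For symmetric proposals, acceptance = min(1, pi(x*)/pi(x))
= min(1, 0.64/0.8)
= min(1, 0.8) = 0.8

0.8


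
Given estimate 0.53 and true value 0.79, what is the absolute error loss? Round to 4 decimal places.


Absolute error = |estimate - true|
= |-0.26| = 0.26

0.26


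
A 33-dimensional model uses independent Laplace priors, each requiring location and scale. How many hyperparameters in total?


Per parameter: 2 (location and scale).
Total = 33 * 2 = 66

66


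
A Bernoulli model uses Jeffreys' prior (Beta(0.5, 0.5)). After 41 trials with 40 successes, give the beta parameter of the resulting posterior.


Posterior = Beta(prior_alpha + successes, prior_beta + failures)
= Beta(0.5 + 40, 0.5 + 1)
Posterior beta = 0.5 + (n - k) = 0.5 + 1 = 1.5

1.5


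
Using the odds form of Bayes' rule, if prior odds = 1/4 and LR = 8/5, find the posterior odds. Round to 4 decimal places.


Bayes' rule in odds form: posterior odds = prior odds * LR
= (1 * 8) / (4 * 5)
= 8/20 = 0.4

0.4


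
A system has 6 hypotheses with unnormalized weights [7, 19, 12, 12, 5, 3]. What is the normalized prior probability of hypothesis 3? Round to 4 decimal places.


The normalized prior is the weight divided by the total.
Total weight = 58
P(H3) = 12 / 58 = 0.2069

0.2069


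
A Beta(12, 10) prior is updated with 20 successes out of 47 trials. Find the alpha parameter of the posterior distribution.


In the Beta-Binomial conjugate update:
alpha_post = alpha_prior + successes
= 12 + 20
= 32

32


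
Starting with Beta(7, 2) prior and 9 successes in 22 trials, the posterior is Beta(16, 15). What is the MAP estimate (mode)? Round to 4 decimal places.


The mode of Beta(a, b) when a > 1 and b > 1 is (a-1)/(a+b-2)
= (16 - 1) / (16 + 15 - 2)
= 15 / 29
= 0.5172

0.5172


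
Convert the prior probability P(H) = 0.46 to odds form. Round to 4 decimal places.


P(not H) = 1 - 0.46 = 0.54
Odds = 0.46 / 0.54 = 0.8519

0.8519


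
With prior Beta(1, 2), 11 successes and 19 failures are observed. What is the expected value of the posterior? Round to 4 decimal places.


Posterior = Beta(12, 21)
E[theta] = alpha/(alpha+beta)
= 12/33 = 0.3636

0.3636


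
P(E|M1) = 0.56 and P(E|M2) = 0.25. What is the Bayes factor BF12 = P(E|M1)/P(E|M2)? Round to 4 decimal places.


Bayes factor BF12 = P(E|M1) / P(E|M2)
= 0.56 / 0.25
= 2.24

2.24


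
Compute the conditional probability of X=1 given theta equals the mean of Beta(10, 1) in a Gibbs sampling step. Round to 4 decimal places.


Mean of Beta(10, 1) = 0.9091
P(X=1 | theta=0.9091) = 0.9091

0.9091


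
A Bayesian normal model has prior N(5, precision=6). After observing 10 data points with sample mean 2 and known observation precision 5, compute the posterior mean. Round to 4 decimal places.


Posterior mean = (prior_precision * prior_mean + n * data_precision * data_mean) / (prior_precision + n * data_precision)
Numerator = 6*5 + 10*5*2 = 130
Denominator = 6 + 10*5 = 56
Posterior mean = 2.3214

2.3214


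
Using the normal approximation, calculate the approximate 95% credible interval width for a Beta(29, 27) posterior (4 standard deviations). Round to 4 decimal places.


Var(Beta) = 29*27/(56^2 * 57) = 0.0044
SD = 0.0662
Width ~ 4*SD = 0.2647

0.2647


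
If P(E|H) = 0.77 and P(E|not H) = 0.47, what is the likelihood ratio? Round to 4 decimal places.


Likelihood ratio = P(E|H) / P(E|not H)
= 0.77 / 0.47
= 1.6383

1.6383


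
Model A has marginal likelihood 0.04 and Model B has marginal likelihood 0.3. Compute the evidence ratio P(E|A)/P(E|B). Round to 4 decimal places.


Evidence ratio = P(E|A) / P(E|B)
= 0.04 / 0.3
= 0.1333

0.1333


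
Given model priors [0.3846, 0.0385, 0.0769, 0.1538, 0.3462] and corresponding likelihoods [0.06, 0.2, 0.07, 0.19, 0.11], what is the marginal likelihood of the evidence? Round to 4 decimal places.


P(E) = sum_i P(M_i) P(E|M_i)
= 0.0231 + 0.0077 + 0.0054 + 0.0292 + 0.0381
= 0.1035

0.1035


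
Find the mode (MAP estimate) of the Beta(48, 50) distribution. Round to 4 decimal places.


For Beta(a,b) with a,b > 1:
Mode = (a-1)/(a+b-2) = (48-1)/(98-2)
= 47/96 = 0.4896

0.4896


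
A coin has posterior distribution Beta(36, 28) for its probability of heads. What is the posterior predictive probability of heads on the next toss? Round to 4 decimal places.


Posterior predictive = E[theta] = alpha/(alpha+beta)
= 36/64
= 0.5625

0.5625


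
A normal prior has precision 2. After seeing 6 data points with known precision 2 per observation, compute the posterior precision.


In the conjugate normal model, precisions add:
tau_posterior = tau_prior + n * tau_data
= 2 + 6*2 = 14

14


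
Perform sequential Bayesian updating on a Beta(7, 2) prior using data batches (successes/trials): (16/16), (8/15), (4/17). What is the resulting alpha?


Accumulate successes: 28
Posterior alpha = prior alpha + sum of successes
= 7 + 28 = 35

35


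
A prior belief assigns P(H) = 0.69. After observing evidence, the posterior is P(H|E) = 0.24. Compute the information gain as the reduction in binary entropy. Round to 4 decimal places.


H(prior) = -0.69*log2(0.69) - 0.31*log2(0.31)
= 0.8932
H(post) = -0.24*log2(0.24) - 0.76*log2(0.76)
= 0.795
IG = 0.8932 - 0.795 = 0.0981

0.0981


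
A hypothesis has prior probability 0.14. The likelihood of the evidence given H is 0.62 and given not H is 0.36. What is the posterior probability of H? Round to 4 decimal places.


Using Bayes' theorem:
P(E) = 0.14 * 0.62 + 0.86 * 0.36
P(E) = 0.3964
P(H|E) = (0.14 * 0.62) / 0.3964 = 0.219

0.219


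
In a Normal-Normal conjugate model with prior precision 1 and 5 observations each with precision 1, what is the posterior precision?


Posterior precision = prior precision + n * observation precision
= 1 + 5 * 1
= 1 + 5 = 6

6


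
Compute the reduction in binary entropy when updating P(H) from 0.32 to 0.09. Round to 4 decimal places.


H_before = -p*log2(p) - (1-p)*log2(1-p) for p=0.32: 0.9044
H_after for p=0.09: 0.4365
Reduction = 0.9044 - 0.4365 = 0.4679

0.4679


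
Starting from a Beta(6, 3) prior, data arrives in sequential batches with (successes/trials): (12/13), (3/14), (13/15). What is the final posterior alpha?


In sequential Bayesian updating, we sum all successes.
Total successes = 28
Final alpha = 6 + 28 = 34

34


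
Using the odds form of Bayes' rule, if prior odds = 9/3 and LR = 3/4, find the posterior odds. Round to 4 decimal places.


Bayes' rule in odds form: posterior odds = prior odds * LR
= (9 * 3) / (3 * 4)
= 27/12 = 2.25

2.25


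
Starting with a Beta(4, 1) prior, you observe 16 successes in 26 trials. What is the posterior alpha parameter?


For a Beta-Binomial conjugate model:
Posterior alpha = prior alpha + number of successes
= 4 + 16 = 20

20


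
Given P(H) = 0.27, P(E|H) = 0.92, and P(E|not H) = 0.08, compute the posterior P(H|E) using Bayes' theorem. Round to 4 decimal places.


By Bayes' theorem: P(H|E) = P(E|H)*P(H) / P(E)
P(E) = P(E|H)*P(H) + P(E|not H)*P(not H)
P(E) = 0.92*0.27 + 0.08*0.73 = 0.3068
P(H|E) = 0.92*0.27 / 0.3068 = 0.8096

0.8096


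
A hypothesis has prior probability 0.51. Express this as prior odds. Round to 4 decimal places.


Odds = P(H) / P(not H) = 0.51 / 0.49
= 1.0408

1.0408


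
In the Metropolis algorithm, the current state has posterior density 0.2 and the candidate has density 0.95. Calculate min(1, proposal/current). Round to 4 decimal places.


Ratio = 0.95/0.2 = 4.75
Acceptance probability = min(1, 4.75)
= 1.0

1.0


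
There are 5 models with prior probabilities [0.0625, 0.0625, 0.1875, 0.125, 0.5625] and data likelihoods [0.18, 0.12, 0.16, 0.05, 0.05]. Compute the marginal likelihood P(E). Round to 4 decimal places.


P(E) = sum over models of P(M_i) * P(E|M_i)
= 0.0625*0.18 + 0.0625*0.12 + 0.1875*0.16 + 0.125*0.05 + 0.5625*0.05
= 0.0831

0.0831


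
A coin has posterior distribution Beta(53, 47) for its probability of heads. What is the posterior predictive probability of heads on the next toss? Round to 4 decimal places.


Posterior predictive = E[theta] = alpha/(alpha+beta)
= 53/100
= 0.53

0.53


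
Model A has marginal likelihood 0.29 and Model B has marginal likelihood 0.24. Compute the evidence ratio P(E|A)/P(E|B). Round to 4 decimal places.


Evidence ratio = P(E|A) / P(E|B)
= 0.29 / 0.24
= 1.2083

1.2083


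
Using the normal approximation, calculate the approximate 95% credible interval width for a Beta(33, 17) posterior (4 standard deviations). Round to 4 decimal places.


Var(Beta) = 33*17/(50^2 * 51) = 0.0044
SD = 0.0663
Width ~ 4*SD = 0.2653

0.2653


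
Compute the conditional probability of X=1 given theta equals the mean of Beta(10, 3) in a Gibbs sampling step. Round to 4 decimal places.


Mean of Beta(10, 3) = 0.7692
P(X=1 | theta=0.7692) = 0.7692

0.7692


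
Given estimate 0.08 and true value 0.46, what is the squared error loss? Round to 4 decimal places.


Squared error = (estimate - true)^2
Difference = -0.38
Loss = -0.38^2 = 0.1444

0.1444


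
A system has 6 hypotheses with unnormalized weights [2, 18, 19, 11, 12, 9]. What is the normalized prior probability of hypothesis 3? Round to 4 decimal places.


The normalized prior is the weight divided by the total.
Total weight = 71
P(H3) = 19 / 71 = 0.2676

0.2676


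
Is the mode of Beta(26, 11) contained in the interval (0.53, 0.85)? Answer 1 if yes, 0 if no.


Mode = (a-1)/(a+b-2) = 25/35 = 0.7143
Interval: (0.53, 0.85)
Contains mode? 1

1


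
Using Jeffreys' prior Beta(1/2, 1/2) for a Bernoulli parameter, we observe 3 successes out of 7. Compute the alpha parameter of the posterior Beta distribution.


Conjugate update: Beta(0.5 + k, 0.5 + n - k).
k = 3, n - k = 4
Posterior alpha = 0.5 + k = 0.5 + 3 = 3.5

3.5


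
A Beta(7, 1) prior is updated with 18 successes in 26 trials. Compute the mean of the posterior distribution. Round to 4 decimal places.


After update: Beta(25, 9)
Mean = 25 / (25 + 9) = 25 / 34
= 0.7353

0.7353


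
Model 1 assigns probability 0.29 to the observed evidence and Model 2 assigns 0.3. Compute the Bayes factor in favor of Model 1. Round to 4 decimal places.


BF = P(data|M1) / P(data|M2)
= 0.29 / 0.3 = 0.9667

0.9667


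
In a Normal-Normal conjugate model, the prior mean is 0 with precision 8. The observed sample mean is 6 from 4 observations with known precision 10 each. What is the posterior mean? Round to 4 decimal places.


Posterior precision = tau0 + n*tau = 8 + 4*10 = 48
Posterior mean = (tau0*mu0 + n*tau*xbar) / posterior_precision
= (8*0 + 4*10*6) / 48
= 240 / 48 = 5.0

5.0


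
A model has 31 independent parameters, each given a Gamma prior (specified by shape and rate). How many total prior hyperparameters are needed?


Each Gamma prior needs 2 hyperparameters (shape and rate).
Total = 2 * 31 = 62

62


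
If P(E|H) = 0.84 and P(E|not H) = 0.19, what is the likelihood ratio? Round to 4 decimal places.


Likelihood ratio = P(E|H) / P(E|not H)
= 0.84 / 0.19
= 4.4211

4.4211


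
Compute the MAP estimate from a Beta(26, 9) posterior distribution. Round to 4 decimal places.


MAP = mode of Beta distribution
= (alpha - 1)/(alpha + beta - 2)
= (26-1)/(26+9-2)
= 25/33 = 0.7576

0.7576


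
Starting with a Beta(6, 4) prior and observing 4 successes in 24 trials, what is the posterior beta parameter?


Posterior beta = prior beta + failures
Failures = 24 - 4 = 20
beta_post = 4 + 20 = 24

24


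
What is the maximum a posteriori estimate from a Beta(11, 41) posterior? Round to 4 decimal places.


The MAP estimate equals the mode of the distribution.
Mode of Beta(a,b) = (a-1)/(a+b-2)
= 10/50
= 0.2

0.2


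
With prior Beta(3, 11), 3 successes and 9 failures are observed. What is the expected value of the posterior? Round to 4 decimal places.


Posterior = Beta(6, 20)
E[theta] = alpha/(alpha+beta)
= 6/26 = 0.2308

0.2308


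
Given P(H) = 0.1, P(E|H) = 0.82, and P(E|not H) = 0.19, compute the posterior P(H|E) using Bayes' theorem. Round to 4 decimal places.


By Bayes' theorem: P(H|E) = P(E|H)*P(H) / P(E)
P(E) = P(E|H)*P(H) + P(E|not H)*P(not H)
P(E) = 0.82*0.1 + 0.19*0.9 = 0.253
P(H|E) = 0.82*0.1 / 0.253 = 0.3241

0.3241


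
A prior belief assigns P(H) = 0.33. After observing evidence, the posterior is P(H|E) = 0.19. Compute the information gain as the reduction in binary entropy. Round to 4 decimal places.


H(prior) = -0.33*log2(0.33) - 0.67*log2(0.67)
= 0.9149
H(post) = -0.19*log2(0.19) - 0.81*log2(0.81)
= 0.7015
IG = 0.9149 - 0.7015 = 0.2135

0.2135


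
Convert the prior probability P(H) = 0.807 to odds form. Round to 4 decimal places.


P(not H) = 1 - 0.807 = 0.193
Odds = 0.807 / 0.193 = 4.1813

4.1813


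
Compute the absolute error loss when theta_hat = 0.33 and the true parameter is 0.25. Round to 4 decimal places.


L = |theta_hat - theta_true|
= |0.33 - 0.25| = 0.08

0.08


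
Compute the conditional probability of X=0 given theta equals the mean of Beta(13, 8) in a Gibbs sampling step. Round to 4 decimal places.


Mean of Beta(13, 8) = 0.619
P(X=0 | theta=0.619) = 0.381

0.381


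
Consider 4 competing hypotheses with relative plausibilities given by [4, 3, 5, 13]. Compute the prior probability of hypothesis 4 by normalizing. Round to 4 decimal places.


Sum of weights = 4 + 3 + 5 + 13 = 25
Normalized prior for H4 = 13 / 25
= 0.52

0.52


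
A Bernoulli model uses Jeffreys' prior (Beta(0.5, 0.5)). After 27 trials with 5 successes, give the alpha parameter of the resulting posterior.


Posterior = Beta(prior_alpha + successes, prior_beta + failures)
= Beta(0.5 + 5, 0.5 + 22)
Posterior alpha = 0.5 + k = 0.5 + 5 = 5.5

5.5


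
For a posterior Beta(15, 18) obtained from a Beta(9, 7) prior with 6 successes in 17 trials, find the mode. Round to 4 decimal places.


Mode = (alpha - 1) / (alpha + beta - 2)
= 14 / 31
= 0.4516

0.4516


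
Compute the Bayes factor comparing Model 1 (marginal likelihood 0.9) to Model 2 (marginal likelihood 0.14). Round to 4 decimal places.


BF12 = marginal likelihood of M1 / marginal likelihood of M2
= 0.9/0.14
= 6.4286

6.4286


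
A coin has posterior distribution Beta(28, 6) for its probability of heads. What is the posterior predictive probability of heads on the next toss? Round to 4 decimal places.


Posterior predictive = E[theta] = alpha/(alpha+beta)
= 28/34
= 0.8235

0.8235


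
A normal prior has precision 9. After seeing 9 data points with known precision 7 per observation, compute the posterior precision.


In the conjugate normal model, precisions add:
tau_posterior = tau_prior + n * tau_data
= 9 + 9*7 = 72

72


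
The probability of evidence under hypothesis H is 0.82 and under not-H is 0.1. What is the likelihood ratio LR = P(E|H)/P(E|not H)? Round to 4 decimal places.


LR = 0.82 / 0.1
= 8.2

8.2


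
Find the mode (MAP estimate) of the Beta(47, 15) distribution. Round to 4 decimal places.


For Beta(a,b) with a,b > 1:
Mode = (a-1)/(a+b-2) = (47-1)/(62-2)
= 46/60 = 0.7667

0.7667


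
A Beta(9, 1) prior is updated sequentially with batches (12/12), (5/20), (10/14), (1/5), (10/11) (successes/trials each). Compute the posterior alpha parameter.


Sequential conjugate updating is equivalent to a single batch update.
Total successes across all batches = 38
alpha_posterior = alpha_prior + total_successes = 9 + 38
= 47

47


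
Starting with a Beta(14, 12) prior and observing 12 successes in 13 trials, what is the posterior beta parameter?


Posterior beta = prior beta + failures
Failures = 13 - 12 = 1
beta_post = 12 + 1 = 13

13


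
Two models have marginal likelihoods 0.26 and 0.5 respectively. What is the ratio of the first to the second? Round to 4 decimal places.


Evidence ratio = 0.26 / 0.5
= 0.52

0.52


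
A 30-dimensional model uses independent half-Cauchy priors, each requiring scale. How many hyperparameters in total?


Per parameter: 1 (scale).
Total = 30 * 1 = 30

30


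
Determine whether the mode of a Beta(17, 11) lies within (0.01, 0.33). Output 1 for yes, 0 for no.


First find the mode: (a-1)/(a+b-2) = 0.6154
Is 0.6154 in (0.01, 0.33)? 0

0
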